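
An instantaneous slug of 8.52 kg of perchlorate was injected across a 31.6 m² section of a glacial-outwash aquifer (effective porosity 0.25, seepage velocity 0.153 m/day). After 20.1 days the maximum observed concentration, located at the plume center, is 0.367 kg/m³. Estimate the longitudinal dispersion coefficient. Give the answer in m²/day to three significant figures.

0.0342 m²/day

At the plume center C_max = M/(n_e·A·√(4πDt)), so D = M²/(4πt·(n_e·A·C_max)²).
n_e·A·C_max = 0.25 × 31.6 × 0.367 = 2.899 kg/m.
D = 8.52²/(4π × 20.1 × 2.899²) = 0.0342 m²/day.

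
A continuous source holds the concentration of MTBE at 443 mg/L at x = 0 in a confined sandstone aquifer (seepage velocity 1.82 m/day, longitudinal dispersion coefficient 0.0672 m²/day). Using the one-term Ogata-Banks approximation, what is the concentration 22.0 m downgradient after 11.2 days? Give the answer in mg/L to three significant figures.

For a continuous step input, C/C₀ ≈ ½·erfc((x−vt)/(2√(Dt))).
vt = 1.82 × 11.2 = 20.384 m and 2√(Dt) = 2√(0.0672 × 11.2) = 1.735 m.
Argument (x−vt)/(2√(Dt)) = (22.0 − 20.384)/1.735 = 0.9314; ½·erfc(0.9314) = 0.09389.
C = 443 × 0.09389 = 41.6 mg/L.

41.6 mg/L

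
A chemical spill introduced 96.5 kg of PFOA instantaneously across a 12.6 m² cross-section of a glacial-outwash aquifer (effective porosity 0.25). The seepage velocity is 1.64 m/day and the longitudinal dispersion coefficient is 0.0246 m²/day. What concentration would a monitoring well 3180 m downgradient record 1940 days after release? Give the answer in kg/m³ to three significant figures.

1.23 kg/m³

For an instantaneous plane source, C(x,t) = M/(n_e·A·√(4πDt)) · exp(−(x−vt)²/(4Dt)), with n_e·A the pore (flow) area.
Plume center vt = 1.64 × 1940 = 3181.6 m, so the well at 3180 m is 1.6 m upgradient of the peak.
√(4πDt) = 24.49 m, giving peak height M/(n_e·A·√(4πDt)) = 96.5/(0.25 × 12.6 × 24.49) = 1.251 kg/m³.
(x−vt)²/(4Dt) = (-1.6)²/(4 × 0.0246 × 1940) = 0.01341; exp(−0.01341) = 0.9867.
C = 1.251 × 0.9867 = 1.23 kg/m³.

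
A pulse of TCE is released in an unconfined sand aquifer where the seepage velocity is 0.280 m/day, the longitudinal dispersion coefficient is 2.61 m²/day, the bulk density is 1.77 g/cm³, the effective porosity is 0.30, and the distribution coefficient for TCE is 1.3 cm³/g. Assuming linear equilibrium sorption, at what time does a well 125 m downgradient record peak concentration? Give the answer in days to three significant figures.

Retardation factor R = 1 + ρ_b·K_d/n = 1 + 1.77 × 1.3/0.30 = 8.670.
Sorption retards both mechanisms: v_R = v/R = 0.03230 m/day, D_R = D/R = 0.3010 m²/day.
Peak time from v_R²t² + 2D_R t − x² = 0: t = (√(D_R² + v_R²x²) − D_R)/v_R².
√(D_R² + v_R²x²) = √(0.3010² + 0.03230² × 125²) = 4.049; v_R² = 0.001043.
t = (4.049 − 0.3010)/0.001043 = 3590 days.

3590 days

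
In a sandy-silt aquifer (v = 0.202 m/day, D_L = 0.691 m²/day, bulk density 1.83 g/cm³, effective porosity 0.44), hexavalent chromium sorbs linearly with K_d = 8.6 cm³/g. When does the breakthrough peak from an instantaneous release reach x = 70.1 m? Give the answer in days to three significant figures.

Retardation factor R = 1 + ρ_b·K_d/n = 1 + 1.83 × 8.6/0.44 = 36.77.
Sorption retards both mechanisms: v_R = v/R = 0.005494 m/day, D_R = D/R = 0.01879 m²/day.
Peak time from v_R²t² + 2D_R t − x² = 0: t = (√(D_R² + v_R²x²) − D_R)/v_R².
√(D_R² + v_R²x²) = √(0.01879² + 0.005494² × 70.1²) = 0.3856; v_R² = 3.018e-05.
t = (0.3856 − 0.01879)/3.018e-05 = 12200 days.

12200 days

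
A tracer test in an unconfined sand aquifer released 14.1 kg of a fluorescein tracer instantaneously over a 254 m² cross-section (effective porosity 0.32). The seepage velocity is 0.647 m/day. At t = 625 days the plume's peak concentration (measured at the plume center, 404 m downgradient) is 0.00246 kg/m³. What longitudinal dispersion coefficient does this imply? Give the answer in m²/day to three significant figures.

0.633 m²/day

At the plume center C_max = M/(n_e·A·√(4πDt)), so D = M²/(4πt·(n_e·A·C_max)²).
n_e·A·C_max = 0.32 × 254 × 0.00246 = 0.1999 kg/m.
D = 14.1²/(4π × 625 × 0.1999²) = 0.633 m²/day.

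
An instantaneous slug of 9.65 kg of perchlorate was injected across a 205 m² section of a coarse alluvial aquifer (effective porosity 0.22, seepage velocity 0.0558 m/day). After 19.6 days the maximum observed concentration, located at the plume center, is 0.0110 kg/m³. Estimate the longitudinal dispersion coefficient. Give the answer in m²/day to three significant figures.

At the plume center C_max = M/(n_e·A·√(4πDt)), so D = M²/(4πt·(n_e·A·C_max)²).
n_e·A·C_max = 0.22 × 205 × 0.0110 = 0.4961 kg/m.
D = 9.65²/(4π × 19.6 × 0.4961²) = 1.54 m²/day.

1.54 m²/day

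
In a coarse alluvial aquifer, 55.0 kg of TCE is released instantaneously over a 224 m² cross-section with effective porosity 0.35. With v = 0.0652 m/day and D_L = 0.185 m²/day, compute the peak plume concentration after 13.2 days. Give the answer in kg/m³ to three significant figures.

The peak of an instantaneous 1D plume sits at x = vt; there the Gaussian factor is 1 and C_max = M/(n_e·A·√(4πDt)), where n_e·A is the pore area the mass is dissolved in.
√(4πDt) = √(4π × 0.185 × 13.2) = 5.540 m, so C_max = 55.0/(0.35 × 224 × 5.540) = 0.127 kg/m³.

0.127 kg/m³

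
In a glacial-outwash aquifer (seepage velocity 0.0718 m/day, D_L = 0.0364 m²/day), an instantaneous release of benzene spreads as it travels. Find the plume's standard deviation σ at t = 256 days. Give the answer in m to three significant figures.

4.32 m

Dispersive spreading gives a Gaussian with σ² = 2Dt; advection only shifts the center.
σ = √(2 × 0.0364 × 256) = 4.32 m.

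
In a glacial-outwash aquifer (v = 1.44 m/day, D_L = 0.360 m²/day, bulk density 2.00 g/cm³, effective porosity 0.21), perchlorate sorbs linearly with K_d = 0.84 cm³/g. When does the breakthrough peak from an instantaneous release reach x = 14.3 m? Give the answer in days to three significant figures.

87.8 days

Retardation factor R = 1 + ρ_b·K_d/n = 1 + 2.00 × 0.84/0.21 = 9.000.
Sorption retards both mechanisms: v_R = v/R = 0.1600 m/day, D_R = D/R = 0.04000 m²/day.
Peak time from v_R²t² + 2D_R t − x² = 0: t = (√(D_R² + v_R²x²) − D_R)/v_R².
√(D_R² + v_R²x²) = √(0.04000² + 0.1600² × 14.3²) = 2.288; v_R² = 0.02560.
t = (2.288 − 0.04000)/0.02560 = 87.8 days.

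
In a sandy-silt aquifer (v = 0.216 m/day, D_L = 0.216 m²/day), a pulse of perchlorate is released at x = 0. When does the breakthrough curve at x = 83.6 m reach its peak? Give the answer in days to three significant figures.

382 days

For the 1D instantaneous-source solution, setting ∂C/∂t = 0 at fixed x gives v²t² + 2Dt − x² = 0, so t = (√(D² + v²x²) − D)/v².
√(D² + v²x²) = √(0.216² + 0.216² × 83.6²) = 18.06; v² = 0.046656.
t = (18.06 − 0.216)/0.046656 = 382 days (vs. the pure-advection estimate x/v = 387 d).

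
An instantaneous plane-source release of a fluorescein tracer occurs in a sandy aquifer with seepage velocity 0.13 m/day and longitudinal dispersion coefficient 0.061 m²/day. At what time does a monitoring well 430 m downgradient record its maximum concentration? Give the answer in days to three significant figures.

3300 days

For the 1D instantaneous-source solution, setting ∂C/∂t = 0 at fixed x gives v²t² + 2Dt − x² = 0, so t = (√(D² + v²x²) − D)/v².
√(D² + v²x²) = √(0.061² + 0.13² × 430²) = 55.90; v² = 0.0169.
t = (55.90 − 0.061)/0.0169 = 3300 days (vs. the pure-advection estimate x/v = 3310 d).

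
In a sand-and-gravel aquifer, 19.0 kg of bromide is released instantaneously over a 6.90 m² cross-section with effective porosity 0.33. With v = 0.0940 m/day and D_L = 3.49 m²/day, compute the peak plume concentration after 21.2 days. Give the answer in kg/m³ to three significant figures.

The peak of an instantaneous 1D plume sits at x = vt; there the Gaussian factor is 1 and C_max = M/(n_e·A·√(4πDt)), where n_e·A is the pore area the mass is dissolved in.
√(4πDt) = √(4π × 3.49 × 21.2) = 30.49 m, so C_max = 19.0/(0.33 × 6.90 × 30.49) = 0.274 kg/m³.

0.274 kg/m³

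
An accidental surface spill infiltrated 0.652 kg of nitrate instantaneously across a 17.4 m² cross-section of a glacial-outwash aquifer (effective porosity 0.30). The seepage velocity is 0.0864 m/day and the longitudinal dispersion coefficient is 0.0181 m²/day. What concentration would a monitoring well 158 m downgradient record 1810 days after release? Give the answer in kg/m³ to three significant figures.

For an instantaneous plane source, C(x,t) = M/(n_e·A·√(4πDt)) · exp(−(x−vt)²/(4Dt)), with n_e·A the pore (flow) area.
Plume center vt = 0.0864 × 1810 = 156.384 m, so the well at 158 m is 1.616 m downgradient of the peak.
√(4πDt) = 20.29 m, giving peak height M/(n_e·A·√(4πDt)) = 0.652/(0.30 × 17.4 × 20.29) = 0.006156 kg/m³.
(x−vt)²/(4Dt) = (1.616)²/(4 × 0.0181 × 1810) = 0.01993; exp(−0.01993) = 0.9803.
C = 0.006156 × 0.9803 = 0.00603 kg/m³.

0.00603 kg/m³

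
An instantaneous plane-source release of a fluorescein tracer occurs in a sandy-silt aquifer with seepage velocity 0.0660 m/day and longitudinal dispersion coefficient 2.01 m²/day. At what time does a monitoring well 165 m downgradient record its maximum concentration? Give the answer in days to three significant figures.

For the 1D instantaneous-source solution, setting ∂C/∂t = 0 at fixed x gives v²t² + 2Dt − x² = 0, so t = (√(D² + v²x²) − D)/v².
√(D² + v²x²) = √(2.01² + 0.0660² × 165²) = 11.07; v² = 0.004356.
t = (11.07 − 2.01)/0.004356 = 2080 days (vs. the pure-advection estimate x/v = 2500 d).

2080 days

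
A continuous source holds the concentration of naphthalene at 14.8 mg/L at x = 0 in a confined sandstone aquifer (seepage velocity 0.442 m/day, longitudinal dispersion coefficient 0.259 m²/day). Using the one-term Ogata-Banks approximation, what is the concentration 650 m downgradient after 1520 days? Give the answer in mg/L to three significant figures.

11.6 mg/L

For a continuous step input, C/C₀ ≈ ½·erfc((x−vt)/(2√(Dt))).
vt = 0.442 × 1520 = 671.84 m and 2√(Dt) = 2√(0.259 × 1520) = 39.68 m.
Argument (x−vt)/(2√(Dt)) = (650 − 671.84)/39.68 = -0.5504; ½·erfc(-0.5504) = 0.7818.
C = 14.8 × 0.7818 = 11.6 mg/L.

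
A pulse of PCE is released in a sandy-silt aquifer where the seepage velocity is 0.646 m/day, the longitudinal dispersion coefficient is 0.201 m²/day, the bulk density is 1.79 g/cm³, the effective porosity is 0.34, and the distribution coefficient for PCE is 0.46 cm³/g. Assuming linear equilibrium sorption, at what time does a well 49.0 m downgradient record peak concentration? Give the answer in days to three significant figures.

258 days

Retardation factor R = 1 + ρ_b·K_d/n = 1 + 1.79 × 0.46/0.34 = 3.422.
Sorption retards both mechanisms: v_R = v/R = 0.1888 m/day, D_R = D/R = 0.05874 m²/day.
Peak time from v_R²t² + 2D_R t − x² = 0: t = (√(D_R² + v_R²x²) − D_R)/v_R².
√(D_R² + v_R²x²) = √(0.05874² + 0.1888² × 49.0²) = 9.251; v_R² = 0.03565.
t = (9.251 − 0.05874)/0.03565 = 258 days.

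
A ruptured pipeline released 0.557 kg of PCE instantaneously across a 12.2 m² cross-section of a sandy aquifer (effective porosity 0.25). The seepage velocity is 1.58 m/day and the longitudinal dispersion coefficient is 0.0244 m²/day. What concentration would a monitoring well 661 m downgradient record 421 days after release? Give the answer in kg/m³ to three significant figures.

0.0105 kg/m³

For an instantaneous plane source, C(x,t) = M/(n_e·A·√(4πDt)) · exp(−(x−vt)²/(4Dt)), with n_e·A the pore (flow) area.
Plume center vt = 1.58 × 421 = 665.18 m, so the well at 661 m is 4.18 m upgradient of the peak.
√(4πDt) = 11.36 m, giving peak height M/(n_e·A·√(4πDt)) = 0.557/(0.25 × 12.2 × 11.36) = 0.01608 kg/m³.
(x−vt)²/(4Dt) = (-4.18)²/(4 × 0.0244 × 421) = 0.4252; exp(−0.4252) = 0.6536.
C = 0.01608 × 0.6536 = 0.0105 kg/m³.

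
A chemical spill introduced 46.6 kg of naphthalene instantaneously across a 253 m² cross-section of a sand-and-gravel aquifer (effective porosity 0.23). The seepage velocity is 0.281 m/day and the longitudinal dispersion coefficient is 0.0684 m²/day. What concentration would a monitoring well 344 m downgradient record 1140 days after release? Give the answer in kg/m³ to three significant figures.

0.00425 kg/m³

For an instantaneous plane source, C(x,t) = M/(n_e·A·√(4πDt)) · exp(−(x−vt)²/(4Dt)), with n_e·A the pore (flow) area.
Plume center vt = 0.281 × 1140 = 320.34 m, so the well at 344 m is 23.66 m downgradient of the peak.
√(4πDt) = 31.30 m, giving peak height M/(n_e·A·√(4πDt)) = 46.6/(0.23 × 253 × 31.30) = 0.02559 kg/m³.
(x−vt)²/(4Dt) = (23.66)²/(4 × 0.0684 × 1140) = 1.795; exp(−1.795) = 0.1661.
C = 0.02559 × 0.1661 = 0.00425 kg/m³.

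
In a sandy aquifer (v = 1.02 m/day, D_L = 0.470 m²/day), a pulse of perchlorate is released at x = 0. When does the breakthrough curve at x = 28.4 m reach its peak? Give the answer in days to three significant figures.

27.4 days

For the 1D instantaneous-source solution, setting ∂C/∂t = 0 at fixed x gives v²t² + 2Dt − x² = 0, so t = (√(D² + v²x²) − D)/v².
√(D² + v²x²) = √(0.470² + 1.02² × 28.4²) = 28.97; v² = 1.0404.
t = (28.97 − 0.470)/1.0404 = 27.4 days (vs. the pure-advection estimate x/v = 27.8 d).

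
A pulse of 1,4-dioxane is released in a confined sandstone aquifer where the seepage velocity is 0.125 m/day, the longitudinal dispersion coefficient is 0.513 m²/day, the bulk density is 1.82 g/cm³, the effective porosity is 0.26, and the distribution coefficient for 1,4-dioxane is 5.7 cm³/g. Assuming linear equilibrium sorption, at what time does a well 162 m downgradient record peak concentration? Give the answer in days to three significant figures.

51700 days

Retardation factor R = 1 + ρ_b·K_d/n = 1 + 1.82 × 5.7/0.26 = 40.90.
Sorption retards both mechanisms: v_R = v/R = 0.003056 m/day, D_R = D/R = 0.01254 m²/day.
Peak time from v_R²t² + 2D_R t − x² = 0: t = (√(D_R² + v_R²x²) − D_R)/v_R².
√(D_R² + v_R²x²) = √(0.01254² + 0.003056² × 162²) = 0.4952; v_R² = 9.339e-06.
t = (0.4952 − 0.01254)/9.339e-06 = 51700 days.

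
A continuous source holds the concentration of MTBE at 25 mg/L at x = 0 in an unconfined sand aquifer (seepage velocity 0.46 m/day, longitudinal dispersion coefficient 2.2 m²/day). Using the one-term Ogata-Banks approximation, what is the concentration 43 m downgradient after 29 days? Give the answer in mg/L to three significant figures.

For a continuous step input, C/C₀ ≈ ½·erfc((x−vt)/(2√(Dt))).
vt = 0.46 × 29 = 13.34 m and 2√(Dt) = 2√(2.2 × 29) = 15.97 m.
Argument (x−vt)/(2√(Dt)) = (43 − 13.34)/15.97 = 1.857; ½·erfc(1.857) = 0.004317.
C = 25 × 0.004317 = 0.108 mg/L.

0.108 mg/L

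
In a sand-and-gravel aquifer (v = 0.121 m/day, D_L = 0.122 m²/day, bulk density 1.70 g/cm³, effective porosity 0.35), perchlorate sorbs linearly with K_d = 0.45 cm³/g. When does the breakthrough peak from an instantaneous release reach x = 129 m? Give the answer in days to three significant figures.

3370 days

Retardation factor R = 1 + ρ_b·K_d/n = 1 + 1.70 × 0.45/0.35 = 3.186.
Sorption retards both mechanisms: v_R = v/R = 0.03798 m/day, D_R = D/R = 0.03829 m²/day.
Peak time from v_R²t² + 2D_R t − x² = 0: t = (√(D_R² + v_R²x²) − D_R)/v_R².
√(D_R² + v_R²x²) = √(0.03829² + 0.03798² × 129²) = 4.900; v_R² = 0.001442.
t = (4.900 − 0.03829)/0.001442 = 3370 days.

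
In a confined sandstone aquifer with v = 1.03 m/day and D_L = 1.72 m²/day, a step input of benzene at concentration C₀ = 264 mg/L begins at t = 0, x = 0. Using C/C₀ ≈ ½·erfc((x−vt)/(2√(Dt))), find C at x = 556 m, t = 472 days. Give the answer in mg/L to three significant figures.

For a continuous step input, C/C₀ ≈ ½·erfc((x−vt)/(2√(Dt))).
vt = 1.03 × 472 = 486.16 m and 2√(Dt) = 2√(1.72 × 472) = 56.99 m.
Argument (x−vt)/(2√(Dt)) = (556 − 486.16)/56.99 = 1.225; ½·erfc(1.225) = 0.04160.
C = 264 × 0.04160 = 11.0 mg/L.

11.0 mg/L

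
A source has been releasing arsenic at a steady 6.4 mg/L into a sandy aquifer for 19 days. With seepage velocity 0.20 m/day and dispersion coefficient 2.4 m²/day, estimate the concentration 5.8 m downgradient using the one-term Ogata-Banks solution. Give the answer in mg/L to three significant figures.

For a continuous step input, C/C₀ ≈ ½·erfc((x−vt)/(2√(Dt))).
vt = 0.20 × 19 = 3.8 m and 2√(Dt) = 2√(2.4 × 19) = 13.51 m.
Argument (x−vt)/(2√(Dt)) = (5.8 − 3.8)/13.51 = 0.1480; ½·erfc(0.1480) = 0.4171.
C = 6.4 × 0.4171 = 2.67 mg/L.

2.67 mg/L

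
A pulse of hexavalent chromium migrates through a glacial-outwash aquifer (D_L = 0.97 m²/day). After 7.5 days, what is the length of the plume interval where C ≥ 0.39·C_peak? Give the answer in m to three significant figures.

10.5 m

The plume is Gaussian with σ = √(2Dt) = √(2 × 0.97 × 7.5) = 3.814 m.
C/C_peak = exp(−Δx²/(2σ²)) = 0.39 ⇒ Δx = σ·√(−2 ln 0.39) = 3.814 × 1.372 = 5.233 m.
Width = 2Δx = 10.5 m.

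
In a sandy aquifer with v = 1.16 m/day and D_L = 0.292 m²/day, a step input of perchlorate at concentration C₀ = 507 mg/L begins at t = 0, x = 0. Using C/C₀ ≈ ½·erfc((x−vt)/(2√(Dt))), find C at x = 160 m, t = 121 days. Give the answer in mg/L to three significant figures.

4.94 mg/L

For a continuous step input, C/C₀ ≈ ½·erfc((x−vt)/(2√(Dt))).
vt = 1.16 × 121 = 140.36 m and 2√(Dt) = 2√(0.292 × 121) = 11.89 m.
Argument (x−vt)/(2√(Dt)) = (160 − 140.36)/11.89 = 1.652; ½·erfc(1.652) = 0.009738.
C = 507 × 0.009738 = 4.94 mg/L.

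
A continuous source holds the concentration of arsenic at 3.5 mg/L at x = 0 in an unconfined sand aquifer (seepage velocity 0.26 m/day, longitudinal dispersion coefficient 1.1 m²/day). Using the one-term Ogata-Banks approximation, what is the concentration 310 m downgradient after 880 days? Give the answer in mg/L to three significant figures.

0.114 mg/L

For a continuous step input, C/C₀ ≈ ½·erfc((x−vt)/(2√(Dt))).
vt = 0.26 × 880 = 228.8 m and 2√(Dt) = 2√(1.1 × 880) = 62.23 m.
Argument (x−vt)/(2√(Dt)) = (310 − 228.8)/62.23 = 1.305; ½·erfc(1.305) = 0.03248.
C = 3.5 × 0.03248 = 0.114 mg/L.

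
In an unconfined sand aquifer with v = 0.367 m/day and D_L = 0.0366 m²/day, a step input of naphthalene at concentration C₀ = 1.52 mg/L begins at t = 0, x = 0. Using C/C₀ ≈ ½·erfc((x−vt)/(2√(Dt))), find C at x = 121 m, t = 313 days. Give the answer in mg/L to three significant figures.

For a continuous step input, C/C₀ ≈ ½·erfc((x−vt)/(2√(Dt))).
vt = 0.367 × 313 = 114.871 m and 2√(Dt) = 2√(0.0366 × 313) = 6.769 m.
Argument (x−vt)/(2√(Dt)) = (121 − 114.871)/6.769 = 0.9055; ½·erfc(0.9055) = 0.1002.
C = 1.52 × 0.1002 = 0.152 mg/L.

0.152 mg/L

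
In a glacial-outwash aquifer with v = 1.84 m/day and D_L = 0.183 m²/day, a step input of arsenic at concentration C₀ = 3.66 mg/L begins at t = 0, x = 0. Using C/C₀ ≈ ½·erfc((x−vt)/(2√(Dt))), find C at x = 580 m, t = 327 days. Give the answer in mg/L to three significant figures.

For a continuous step input, C/C₀ ≈ ½·erfc((x−vt)/(2√(Dt))).
vt = 1.84 × 327 = 601.68 m and 2√(Dt) = 2√(0.183 × 327) = 15.47 m.
Argument (x−vt)/(2√(Dt)) = (580 − 601.68)/15.47 = -1.401; ½·erfc(-1.401) = 0.9762.
C = 3.66 × 0.9762 = 3.57 mg/L.

3.57 mg/L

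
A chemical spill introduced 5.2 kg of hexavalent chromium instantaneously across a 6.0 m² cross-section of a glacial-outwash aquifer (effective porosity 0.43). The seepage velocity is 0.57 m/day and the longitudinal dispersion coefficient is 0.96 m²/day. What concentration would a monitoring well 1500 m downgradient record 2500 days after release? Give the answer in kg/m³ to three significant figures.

For an instantaneous plane source, C(x,t) = M/(n_e·A·√(4πDt)) · exp(−(x−vt)²/(4Dt)), with n_e·A the pore (flow) area.
Plume center vt = 0.57 × 2500 = 1425 m, so the well at 1500 m is 75 m downgradient of the peak.
√(4πDt) = 173.7 m, giving peak height M/(n_e·A·√(4πDt)) = 5.2/(0.43 × 6.0 × 173.7) = 0.01160 kg/m³.
(x−vt)²/(4Dt) = (75)²/(4 × 0.96 × 2500) = 0.5859; exp(−0.5859) = 0.5566.
C = 0.01160 × 0.5566 = 0.00646 kg/m³.

0.00646 kg/m³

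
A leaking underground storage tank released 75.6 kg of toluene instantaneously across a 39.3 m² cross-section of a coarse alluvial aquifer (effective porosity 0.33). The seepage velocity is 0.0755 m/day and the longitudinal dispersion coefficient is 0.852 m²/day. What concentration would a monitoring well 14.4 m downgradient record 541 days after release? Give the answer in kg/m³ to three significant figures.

0.0524 kg/m³

For an instantaneous plane source, C(x,t) = M/(n_e·A·√(4πDt)) · exp(−(x−vt)²/(4Dt)), with n_e·A the pore (flow) area.
Plume center vt = 0.0755 × 541 = 40.8455 m, so the well at 14.4 m is 26.4455 m upgradient of the peak.
√(4πDt) = 76.11 m, giving peak height M/(n_e·A·√(4πDt)) = 75.6/(0.33 × 39.3 × 76.11) = 0.07659 kg/m³.
(x−vt)²/(4Dt) = (-26.4455)²/(4 × 0.852 × 541) = 0.3793; exp(−0.3793) = 0.6843.
C = 0.07659 × 0.6843 = 0.0524 kg/m³.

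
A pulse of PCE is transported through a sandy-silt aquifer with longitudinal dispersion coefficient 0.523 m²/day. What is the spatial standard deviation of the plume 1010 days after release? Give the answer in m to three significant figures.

32.5 m

Dispersive spreading gives a Gaussian with σ² = 2Dt; advection only shifts the center.
σ = √(2 × 0.523 × 1010) = 32.5 m.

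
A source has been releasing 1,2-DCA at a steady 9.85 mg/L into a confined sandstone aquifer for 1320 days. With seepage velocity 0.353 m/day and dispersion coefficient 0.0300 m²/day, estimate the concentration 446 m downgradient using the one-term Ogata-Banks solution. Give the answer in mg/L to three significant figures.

For a continuous step input, C/C₀ ≈ ½·erfc((x−vt)/(2√(Dt))).
vt = 0.353 × 1320 = 465.96 m and 2√(Dt) = 2√(0.0300 × 1320) = 12.59 m.
Argument (x−vt)/(2√(Dt)) = (446 − 465.96)/12.59 = -1.585; ½·erfc(-1.585) = 0.9875.
C = 9.85 × 0.9875 = 9.73 mg/L.

9.73 mg/L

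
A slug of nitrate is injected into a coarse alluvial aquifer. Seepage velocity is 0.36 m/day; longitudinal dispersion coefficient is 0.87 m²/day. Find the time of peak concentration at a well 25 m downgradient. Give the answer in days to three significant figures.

For the 1D instantaneous-source solution, setting ∂C/∂t = 0 at fixed x gives v²t² + 2Dt − x² = 0, so t = (√(D² + v²x²) − D)/v².
√(D² + v²x²) = √(0.87² + 0.36² × 25²) = 9.042; v² = 0.1296.
t = (9.042 − 0.87)/0.1296 = 63.1 days (vs. the pure-advection estimate x/v = 69.4 d).

63.1 days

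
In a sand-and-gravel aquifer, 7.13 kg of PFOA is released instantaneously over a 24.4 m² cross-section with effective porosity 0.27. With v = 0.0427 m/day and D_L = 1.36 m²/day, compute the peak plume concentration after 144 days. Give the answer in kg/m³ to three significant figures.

The peak of an instantaneous 1D plume sits at x = vt; there the Gaussian factor is 1 and C_max = M/(n_e·A·√(4πDt)), where n_e·A is the pore area the mass is dissolved in.
√(4πDt) = √(4π × 1.36 × 144) = 49.61 m, so C_max = 7.13/(0.27 × 24.4 × 49.61) = 0.0218 kg/m³.

0.0218 kg/m³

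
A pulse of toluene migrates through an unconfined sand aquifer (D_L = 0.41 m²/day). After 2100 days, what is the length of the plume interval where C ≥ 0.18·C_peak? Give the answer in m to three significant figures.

154 m

The plume is Gaussian with σ = √(2Dt) = √(2 × 0.41 × 2100) = 41.50 m.
C/C_peak = exp(−Δx²/(2σ²)) = 0.18 ⇒ Δx = σ·√(−2 ln 0.18) = 41.50 × 1.852 = 76.86 m.
Width = 2Δx = 154 m.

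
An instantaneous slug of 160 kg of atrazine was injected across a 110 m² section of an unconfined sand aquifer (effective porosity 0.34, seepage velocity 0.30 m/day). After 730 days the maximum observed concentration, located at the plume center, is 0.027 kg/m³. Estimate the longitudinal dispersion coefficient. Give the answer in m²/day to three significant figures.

At the plume center C_max = M/(n_e·A·√(4πDt)), so D = M²/(4πt·(n_e·A·C_max)²).
n_e·A·C_max = 0.34 × 110 × 0.027 = 1.010 kg/m.
D = 160²/(4π × 730 × 1.010²) = 2.74 m²/day.

2.74 m²/day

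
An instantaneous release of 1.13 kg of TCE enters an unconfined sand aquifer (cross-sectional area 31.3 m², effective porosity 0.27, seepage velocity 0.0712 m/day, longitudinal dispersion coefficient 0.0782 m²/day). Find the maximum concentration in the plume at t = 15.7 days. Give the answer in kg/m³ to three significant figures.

The peak of an instantaneous 1D plume sits at x = vt; there the Gaussian factor is 1 and C_max = M/(n_e·A·√(4πDt)), where n_e·A is the pore area the mass is dissolved in.
√(4πDt) = √(4π × 0.0782 × 15.7) = 3.928 m, so C_max = 1.13/(0.27 × 31.3 × 3.928) = 0.0340 kg/m³.

0.0340 kg/m³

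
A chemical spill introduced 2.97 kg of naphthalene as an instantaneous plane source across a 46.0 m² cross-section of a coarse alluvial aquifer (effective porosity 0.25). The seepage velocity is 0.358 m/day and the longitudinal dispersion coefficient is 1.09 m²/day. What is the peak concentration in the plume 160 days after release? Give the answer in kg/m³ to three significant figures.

0.00552 kg/m³

The peak of an instantaneous 1D plume sits at x = vt; there the Gaussian factor is 1 and C_max = M/(n_e·A·√(4πDt)), where n_e·A is the pore area the mass is dissolved in.
√(4πDt) = √(4π × 1.09 × 160) = 46.81 m, so C_max = 2.97/(0.25 × 46.0 × 46.81) = 0.00552 kg/m³.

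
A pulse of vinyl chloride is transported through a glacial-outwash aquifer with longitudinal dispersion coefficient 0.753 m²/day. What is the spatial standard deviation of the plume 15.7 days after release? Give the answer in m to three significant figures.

4.86 m

Dispersive spreading gives a Gaussian with σ² = 2Dt; advection only shifts the center.
σ = √(2 × 0.753 × 15.7) = 4.86 m.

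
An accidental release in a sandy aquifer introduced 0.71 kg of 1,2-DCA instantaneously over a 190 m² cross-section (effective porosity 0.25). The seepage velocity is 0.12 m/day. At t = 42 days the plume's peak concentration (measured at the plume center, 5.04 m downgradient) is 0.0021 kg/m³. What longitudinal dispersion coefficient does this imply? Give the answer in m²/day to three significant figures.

0.0960 m²/day

At the plume center C_max = M/(n_e·A·√(4πDt)), so D = M²/(4πt·(n_e·A·C_max)²).
n_e·A·C_max = 0.25 × 190 × 0.0021 = 0.09975 kg/m.
D = 0.71²/(4π × 42 × 0.09975²) = 0.0960 m²/day.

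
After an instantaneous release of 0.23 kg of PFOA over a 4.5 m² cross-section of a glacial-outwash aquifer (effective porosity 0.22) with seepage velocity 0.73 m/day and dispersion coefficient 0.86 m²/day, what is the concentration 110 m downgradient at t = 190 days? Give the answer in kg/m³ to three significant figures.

For an instantaneous plane source, C(x,t) = M/(n_e·A·√(4πDt)) · exp(−(x−vt)²/(4Dt)), with n_e·A the pore (flow) area.
Plume center vt = 0.73 × 190 = 138.7 m, so the well at 110 m is 28.7 m upgradient of the peak.
√(4πDt) = 45.31 m, giving peak height M/(n_e·A·√(4πDt)) = 0.23/(0.22 × 4.5 × 45.31) = 0.005127 kg/m³.
(x−vt)²/(4Dt) = (-28.7)²/(4 × 0.86 × 190) = 1.260; exp(−1.260) = 0.2837.
C = 0.005127 × 0.2837 = 0.00145 kg/m³.

0.00145 kg/m³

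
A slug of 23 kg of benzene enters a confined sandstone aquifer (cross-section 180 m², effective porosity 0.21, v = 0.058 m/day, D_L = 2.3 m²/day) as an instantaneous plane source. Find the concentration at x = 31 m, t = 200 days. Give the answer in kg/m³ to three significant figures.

0.00652 kg/m³

For an instantaneous plane source, C(x,t) = M/(n_e·A·√(4πDt)) · exp(−(x−vt)²/(4Dt)), with n_e·A the pore (flow) area.
Plume center vt = 0.058 × 200 = 11.6 m, so the well at 31 m is 19.4 m downgradient of the peak.
√(4πDt) = 76.03 m, giving peak height M/(n_e·A·√(4πDt)) = 23/(0.21 × 180 × 76.03) = 0.008003 kg/m³.
(x−vt)²/(4Dt) = (19.4)²/(4 × 2.3 × 200) = 0.2045; exp(−0.2045) = 0.8151.
C = 0.008003 × 0.8151 = 0.00652 kg/m³.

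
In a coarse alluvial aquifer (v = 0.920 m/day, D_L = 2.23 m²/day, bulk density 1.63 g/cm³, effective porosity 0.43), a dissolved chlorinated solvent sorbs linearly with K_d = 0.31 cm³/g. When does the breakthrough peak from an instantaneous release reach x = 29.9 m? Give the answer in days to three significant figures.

Retardation factor R = 1 + ρ_b·K_d/n = 1 + 1.63 × 0.31/0.43 = 2.175.
Sorption retards both mechanisms: v_R = v/R = 0.4230 m/day, D_R = D/R = 1.025 m²/day.
Peak time from v_R²t² + 2D_R t − x² = 0: t = (√(D_R² + v_R²x²) − D_R)/v_R².
√(D_R² + v_R²x²) = √(1.025² + 0.4230² × 29.9²) = 12.69; v_R² = 0.1789.
t = (12.69 − 1.025)/0.1789 = 65.2 days.

65.2 days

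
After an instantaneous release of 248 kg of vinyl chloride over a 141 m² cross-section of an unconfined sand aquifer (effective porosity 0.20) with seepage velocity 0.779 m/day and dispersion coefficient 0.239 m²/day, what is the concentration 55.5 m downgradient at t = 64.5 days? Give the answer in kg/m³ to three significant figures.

For an instantaneous plane source, C(x,t) = M/(n_e·A·√(4πDt)) · exp(−(x−vt)²/(4Dt)), with n_e·A the pore (flow) area.
Plume center vt = 0.779 × 64.5 = 50.2455 m, so the well at 55.5 m is 5.2545 m downgradient of the peak.
√(4πDt) = 13.92 m, giving peak height M/(n_e·A·√(4πDt)) = 248/(0.20 × 141 × 13.92) = 0.6318 kg/m³.
(x−vt)²/(4Dt) = (5.2545)²/(4 × 0.239 × 64.5) = 0.4478; exp(−0.4478) = 0.6390.
C = 0.6318 × 0.6390 = 0.404 kg/m³.

0.404 kg/m³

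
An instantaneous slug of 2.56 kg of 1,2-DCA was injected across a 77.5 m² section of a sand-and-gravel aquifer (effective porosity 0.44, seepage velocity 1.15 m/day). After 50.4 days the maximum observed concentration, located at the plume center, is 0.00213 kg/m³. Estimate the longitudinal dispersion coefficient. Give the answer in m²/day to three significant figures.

At the plume center C_max = M/(n_e·A·√(4πDt)), so D = M²/(4πt·(n_e·A·C_max)²).
n_e·A·C_max = 0.44 × 77.5 × 0.00213 = 0.07263 kg/m.
D = 2.56²/(4π × 50.4 × 0.07263²) = 1.96 m²/day.

1.96 m²/day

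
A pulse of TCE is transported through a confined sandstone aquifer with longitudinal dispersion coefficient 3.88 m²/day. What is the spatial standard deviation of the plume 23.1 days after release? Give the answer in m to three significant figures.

13.4 m

Dispersive spreading gives a Gaussian with σ² = 2Dt; advection only shifts the center.
σ = √(2 × 3.88 × 23.1) = 13.4 m.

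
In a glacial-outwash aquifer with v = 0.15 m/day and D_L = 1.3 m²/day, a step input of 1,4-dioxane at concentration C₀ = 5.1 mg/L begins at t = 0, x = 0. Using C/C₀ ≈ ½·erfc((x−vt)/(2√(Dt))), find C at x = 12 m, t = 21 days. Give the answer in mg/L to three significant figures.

0.589 mg/L

For a continuous step input, C/C₀ ≈ ½·erfc((x−vt)/(2√(Dt))).
vt = 0.15 × 21 = 3.15 m and 2√(Dt) = 2√(1.3 × 21) = 10.45 m.
Argument (x−vt)/(2√(Dt)) = (12 − 3.15)/10.45 = 0.8469; ½·erfc(0.8469) = 0.1155.
C = 5.1 × 0.1155 = 0.589 mg/L.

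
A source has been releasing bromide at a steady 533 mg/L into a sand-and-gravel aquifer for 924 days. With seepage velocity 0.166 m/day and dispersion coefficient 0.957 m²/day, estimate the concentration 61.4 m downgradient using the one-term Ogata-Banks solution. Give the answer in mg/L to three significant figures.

For a continuous step input, C/C₀ ≈ ½·erfc((x−vt)/(2√(Dt))).
vt = 0.166 × 924 = 153.384 m and 2√(Dt) = 2√(0.957 × 924) = 59.47 m.
Argument (x−vt)/(2√(Dt)) = (61.4 − 153.384)/59.47 = -1.547; ½·erfc(-1.547) = 0.9857.
C = 533 × 0.9857 = 525 mg/L.

525 mg/L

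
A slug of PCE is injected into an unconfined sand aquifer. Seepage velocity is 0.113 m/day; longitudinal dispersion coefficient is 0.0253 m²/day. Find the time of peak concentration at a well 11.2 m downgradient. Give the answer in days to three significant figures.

For the 1D instantaneous-source solution, setting ∂C/∂t = 0 at fixed x gives v²t² + 2Dt − x² = 0, so t = (√(D² + v²x²) − D)/v².
√(D² + v²x²) = √(0.0253² + 0.113² × 11.2²) = 1.266; v² = 0.012769.
t = (1.266 − 0.0253)/0.012769 = 97.2 days (vs. the pure-advection estimate x/v = 99.1 d).

97.2 days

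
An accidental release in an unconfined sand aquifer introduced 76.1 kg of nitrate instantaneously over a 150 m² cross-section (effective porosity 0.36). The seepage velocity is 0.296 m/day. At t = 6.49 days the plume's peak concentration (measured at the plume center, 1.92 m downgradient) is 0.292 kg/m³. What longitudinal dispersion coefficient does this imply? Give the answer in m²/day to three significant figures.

At the plume center C_max = M/(n_e·A·√(4πDt)), so D = M²/(4πt·(n_e·A·C_max)²).
n_e·A·C_max = 0.36 × 150 × 0.292 = 15.77 kg/m.
D = 76.1²/(4π × 6.49 × 15.77²) = 0.286 m²/day.

0.286 m²/day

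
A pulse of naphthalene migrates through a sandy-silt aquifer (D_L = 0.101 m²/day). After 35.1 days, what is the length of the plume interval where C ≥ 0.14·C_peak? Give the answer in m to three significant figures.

The plume is Gaussian with σ = √(2Dt) = √(2 × 0.101 × 35.1) = 2.663 m.
C/C_peak = exp(−Δx²/(2σ²)) = 0.14 ⇒ Δx = σ·√(−2 ln 0.14) = 2.663 × 1.983 = 5.281 m.
Width = 2Δx = 10.6 m.

10.6 m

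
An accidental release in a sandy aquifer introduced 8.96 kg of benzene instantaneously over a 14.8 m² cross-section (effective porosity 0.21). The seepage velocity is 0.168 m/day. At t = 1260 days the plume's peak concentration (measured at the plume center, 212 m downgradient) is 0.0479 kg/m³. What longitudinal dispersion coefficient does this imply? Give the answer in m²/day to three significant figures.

0.229 m²/day

At the plume center C_max = M/(n_e·A·√(4πDt)), so D = M²/(4πt·(n_e·A·C_max)²).
n_e·A·C_max = 0.21 × 14.8 × 0.0479 = 0.1489 kg/m.
D = 8.96²/(4π × 1260 × 0.1489²) = 0.229 m²/day.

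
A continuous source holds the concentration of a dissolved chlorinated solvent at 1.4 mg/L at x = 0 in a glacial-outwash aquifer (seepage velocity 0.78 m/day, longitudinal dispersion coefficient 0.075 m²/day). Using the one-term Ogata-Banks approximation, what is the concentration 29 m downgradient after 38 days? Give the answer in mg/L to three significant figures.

For a continuous step input, C/C₀ ≈ ½·erfc((x−vt)/(2√(Dt))).
vt = 0.78 × 38 = 29.64 m and 2√(Dt) = 2√(0.075 × 38) = 3.376 m.
Argument (x−vt)/(2√(Dt)) = (29 − 29.64)/3.376 = -0.1896; ½·erfc(-0.1896) = 0.6057.
C = 1.4 × 0.6057 = 0.848 mg/L.

0.848 mg/L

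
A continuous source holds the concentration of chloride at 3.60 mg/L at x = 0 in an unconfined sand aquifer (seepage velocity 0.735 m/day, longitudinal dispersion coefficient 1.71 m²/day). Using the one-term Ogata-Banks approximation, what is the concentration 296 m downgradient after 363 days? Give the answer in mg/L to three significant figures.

For a continuous step input, C/C₀ ≈ ½·erfc((x−vt)/(2√(Dt))).
vt = 0.735 × 363 = 266.805 m and 2√(Dt) = 2√(1.71 × 363) = 49.83 m.
Argument (x−vt)/(2√(Dt)) = (296 − 266.805)/49.83 = 0.5859; ½·erfc(0.5859) = 0.2037.
C = 3.60 × 0.2037 = 0.733 mg/L.

0.733 mg/L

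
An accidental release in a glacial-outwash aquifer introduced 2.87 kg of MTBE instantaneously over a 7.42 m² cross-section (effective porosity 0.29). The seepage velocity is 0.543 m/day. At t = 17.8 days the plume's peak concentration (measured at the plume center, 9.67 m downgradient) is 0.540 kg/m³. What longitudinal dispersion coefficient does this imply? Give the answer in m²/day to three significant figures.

At the plume center C_max = M/(n_e·A·√(4πDt)), so D = M²/(4πt·(n_e·A·C_max)²).
n_e·A·C_max = 0.29 × 7.42 × 0.540 = 1.162 kg/m.
D = 2.87²/(4π × 17.8 × 1.162²) = 0.0273 m²/day.

0.0273 m²/day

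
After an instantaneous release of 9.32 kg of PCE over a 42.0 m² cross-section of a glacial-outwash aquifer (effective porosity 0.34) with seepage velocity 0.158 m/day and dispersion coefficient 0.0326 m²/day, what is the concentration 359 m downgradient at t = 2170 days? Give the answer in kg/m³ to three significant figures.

For an instantaneous plane source, C(x,t) = M/(n_e·A·√(4πDt)) · exp(−(x−vt)²/(4Dt)), with n_e·A the pore (flow) area.
Plume center vt = 0.158 × 2170 = 342.86 m, so the well at 359 m is 16.14 m downgradient of the peak.
√(4πDt) = 29.82 m, giving peak height M/(n_e·A·√(4πDt)) = 9.32/(0.34 × 42.0 × 29.82) = 0.02189 kg/m³.
(x−vt)²/(4Dt) = (16.14)²/(4 × 0.0326 × 2170) = 0.9206; exp(−0.9206) = 0.3983.
C = 0.02189 × 0.3983 = 0.00872 kg/m³.

0.00872 kg/m³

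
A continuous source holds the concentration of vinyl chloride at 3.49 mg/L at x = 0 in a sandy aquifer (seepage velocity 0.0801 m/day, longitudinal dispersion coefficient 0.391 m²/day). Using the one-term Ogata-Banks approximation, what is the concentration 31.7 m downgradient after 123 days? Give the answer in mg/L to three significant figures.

0.0452 mg/L

For a continuous step input, C/C₀ ≈ ½·erfc((x−vt)/(2√(Dt))).
vt = 0.0801 × 123 = 9.8523 m and 2√(Dt) = 2√(0.391 × 123) = 13.87 m.
Argument (x−vt)/(2√(Dt)) = (31.7 − 9.8523)/13.87 = 1.575; ½·erfc(1.575) = 0.01296.
C = 3.49 × 0.01296 = 0.0452 mg/L.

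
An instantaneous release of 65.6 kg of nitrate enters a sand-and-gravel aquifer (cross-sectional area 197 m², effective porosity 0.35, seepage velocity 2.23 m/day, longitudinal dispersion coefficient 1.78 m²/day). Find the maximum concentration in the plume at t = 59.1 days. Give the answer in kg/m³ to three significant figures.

The peak of an instantaneous 1D plume sits at x = vt; there the Gaussian factor is 1 and C_max = M/(n_e·A·√(4πDt)), where n_e·A is the pore area the mass is dissolved in.
√(4πDt) = √(4π × 1.78 × 59.1) = 36.36 m, so C_max = 65.6/(0.35 × 197 × 36.36) = 0.0262 kg/m³.

0.0262 kg/m³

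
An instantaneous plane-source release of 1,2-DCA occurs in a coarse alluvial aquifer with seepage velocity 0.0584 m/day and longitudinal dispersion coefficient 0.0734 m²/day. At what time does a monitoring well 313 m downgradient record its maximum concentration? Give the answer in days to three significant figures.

For the 1D instantaneous-source solution, setting ∂C/∂t = 0 at fixed x gives v²t² + 2Dt − x² = 0, so t = (√(D² + v²x²) − D)/v².
√(D² + v²x²) = √(0.0734² + 0.0584² × 313²) = 18.28; v² = 0.00341056.
t = (18.28 − 0.0734)/0.00341056 = 5340 days (vs. the pure-advection estimate x/v = 5360 d).

5340 days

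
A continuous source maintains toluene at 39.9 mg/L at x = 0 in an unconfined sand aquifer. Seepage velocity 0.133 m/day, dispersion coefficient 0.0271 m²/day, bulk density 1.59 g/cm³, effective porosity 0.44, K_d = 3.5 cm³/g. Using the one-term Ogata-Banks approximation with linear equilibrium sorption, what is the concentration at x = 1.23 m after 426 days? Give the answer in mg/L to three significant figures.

39.4 mg/L

Retardation factor R = 1 + ρ_b·K_d/n = 1 + 1.59 × 3.5/0.44 = 13.65.
Sorption retards both mechanisms: v_R = v/R = 0.009744 m/day, D_R = D/R = 0.001985 m²/day.
v_R·t = 0.009744 × 426 = 4.150944 m; 2√(D_R t) = 1.839 m; argument = (1.23 − 4.150944)/1.839 = -1.588.
C = C₀ × ½·erfc(-1.588) = 39.9 × 0.9876 = 39.4 mg/L.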